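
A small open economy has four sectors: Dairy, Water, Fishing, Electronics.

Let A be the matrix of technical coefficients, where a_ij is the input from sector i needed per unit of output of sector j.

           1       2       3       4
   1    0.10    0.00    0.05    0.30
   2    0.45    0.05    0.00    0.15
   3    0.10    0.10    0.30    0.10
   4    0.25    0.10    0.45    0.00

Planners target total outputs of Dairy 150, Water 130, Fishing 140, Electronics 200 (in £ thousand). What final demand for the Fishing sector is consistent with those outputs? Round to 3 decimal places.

d_3 = 50.000

I − A =
  [   0.90     0.00    -0.05    -0.30]
  [  -0.45     0.95     0.00    -0.15]
  [  -0.10    -0.10     0.70    -0.10]
  [  -0.25    -0.10    -0.45     1.00]
d = (I − A) x:
  d_1 = (+0.90)·150 + (+0.00)·130 + (-0.05)·140 + (-0.30)·200 = 68.000
  d_2 = (-0.45)·150 + (+0.95)·130 + (+0.00)·140 + (-0.15)·200 = 26.000
  d_3 = (-0.10)·150 + (-0.10)·130 + (+0.70)·140 + (-0.10)·200 = 50.000
  d_4 = (-0.25)·150 + (-0.10)·130 + (-0.45)·140 + (+1.00)·200 = 86.500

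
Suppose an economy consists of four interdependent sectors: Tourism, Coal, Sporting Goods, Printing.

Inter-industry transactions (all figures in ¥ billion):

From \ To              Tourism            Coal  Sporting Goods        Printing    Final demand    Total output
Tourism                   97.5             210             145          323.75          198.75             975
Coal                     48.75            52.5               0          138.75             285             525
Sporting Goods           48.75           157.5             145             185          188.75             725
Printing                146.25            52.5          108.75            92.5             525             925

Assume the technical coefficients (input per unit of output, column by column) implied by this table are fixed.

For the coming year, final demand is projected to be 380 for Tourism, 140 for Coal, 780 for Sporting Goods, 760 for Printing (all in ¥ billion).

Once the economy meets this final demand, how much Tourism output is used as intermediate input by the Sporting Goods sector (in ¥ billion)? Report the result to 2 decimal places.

Technical coefficients a_ij = z_ij / X_j:
  a_11 = 97.5/975 = 0.10, a_21 = 48.75/975 = 0.05, a_31 = 48.75/975 = 0.05, a_41 = 146.25/975 = 0.15
  a_12 = 210/525 = 0.40, a_22 = 52.5/525 = 0.10, a_32 = 157.5/525 = 0.30, a_42 = 52.5/525 = 0.10
  a_13 = 145/725 = 0.20, a_23 = 0/725 = 0.00, a_33 = 145/725 = 0.20, a_43 = 108.75/725 = 0.15
  a_14 = 323.75/925 = 0.35, a_24 = 138.75/925 = 0.15, a_34 = 185/925 = 0.20, a_44 = 92.5/925 = 0.10
I − A =
  [   0.90    -0.40    -0.20    -0.35]
  [  -0.05     0.90     0.00    -0.15]
  [  -0.05    -0.30     0.80    -0.20]
  [  -0.15    -0.10    -0.15     0.90]
Compute the cofactors C_ij = (−1)^(i+j)·(3×3 minor ij) of I−A; the adjugate is their transpose:
adj(I−A) = Cᵀ =
  [ 0.602250   0.377750   0.215250   0.345000]
  [ 0.053625   0.561375   0.036375   0.122500]
  [ 0.088000   0.277000   0.639500   0.222500]
  [ 0.121000   0.171500   0.146500   0.620000]
det(I−A) = Σ_j (I−A)_1j·C_1j = (0.90)(0.602250) + (-0.40)(0.053625) + (-0.20)(0.088000) + (-0.35)(0.121000) = 0.460625
(I − A)⁻¹ = adj(I−A) / det(I−A) ≈
  [   1.3075     0.8201     0.4673     0.7490]
  [   0.1164     1.2187     0.0790     0.2659]
  [   0.1910     0.6014     1.3883     0.4830]
  [   0.2627     0.3723     0.3180     1.3460]
First solve x = (I − A)⁻¹ d = adj(I−A)·d / det(I−A); in particular x_3 = (0.088000·380 + 0.277000·140 + 0.639500·780 + 0.222500·760) / 0.460625 = 740.13 / 0.460625 ≈ 1606.7951.
Intermediate flow from 1 to 3: z_13 = a_13 · x_3 = 0.20 × 740.13 / 0.460625 = 148.026 / 0.460625 ≈ 321.36.

z_13 = 321.36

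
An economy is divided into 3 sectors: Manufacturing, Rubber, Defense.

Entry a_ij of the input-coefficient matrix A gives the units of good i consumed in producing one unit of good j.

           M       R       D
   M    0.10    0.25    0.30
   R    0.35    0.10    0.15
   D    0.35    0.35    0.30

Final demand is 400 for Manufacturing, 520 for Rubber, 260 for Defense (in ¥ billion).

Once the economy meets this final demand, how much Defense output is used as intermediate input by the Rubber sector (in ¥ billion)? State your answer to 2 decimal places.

z_DR = 506.30

I − A =
  [   0.90    -0.25    -0.30]
  [  -0.35     0.90    -0.15]
  [  -0.35    -0.35     0.70]
Cofactors of I−A, C_ij = (−1)^(i+j)·(minor ij) (rows/columns in the sector order above):
  C_11 = (0.90)(0.70) − (-0.15)(-0.35) = 0.5775
  C_12 = −[(-0.35)(0.70) − (-0.15)(-0.35)] = 0.2975
  C_13 = (-0.35)(-0.35) − (0.90)(-0.35) = 0.4375
  C_21 = −[(-0.25)(0.70) − (-0.30)(-0.35)] = 0.2800
  C_22 = (0.90)(0.70) − (-0.30)(-0.35) = 0.5250
  C_23 = −[(0.90)(-0.35) − (-0.25)(-0.35)] = 0.4025
  C_31 = (-0.25)(-0.15) − (-0.30)(0.90) = 0.3075
  C_32 = −[(0.90)(-0.15) − (-0.30)(-0.35)] = 0.2400
  C_33 = (0.90)(0.90) − (-0.25)(-0.35) = 0.7225
det(I−A) = Σ_j (I−A)_1j·C_1j = (0.90)(0.5775) + (-0.25)(0.2975) + (-0.30)(0.4375) = 0.314125
adj(I−A) = Cᵀ =
  [ 0.5775   0.2800   0.3075]
  [ 0.2975   0.5250   0.2400]
  [ 0.4375   0.4025   0.7225]
(I − A)⁻¹ = adj(I−A) / det(I−A) ≈
  [   1.8384     0.8914     0.9789]
  [   0.9471     1.6713     0.7640]
  [   1.3928     1.2813     2.3000]
First solve x = (I − A)⁻¹ d = adj(I−A)·d / det(I−A); in particular x_R = (0.2975·400 + 0.5250·520 + 0.2400·260) / 0.314125 = 454.40 / 0.314125 ≈ 1446.5579.
Intermediate flow from D to R: z_DR = a_DR · x_R = 0.35 × 454.40 / 0.314125 = 159.04 / 0.314125 ≈ 506.30.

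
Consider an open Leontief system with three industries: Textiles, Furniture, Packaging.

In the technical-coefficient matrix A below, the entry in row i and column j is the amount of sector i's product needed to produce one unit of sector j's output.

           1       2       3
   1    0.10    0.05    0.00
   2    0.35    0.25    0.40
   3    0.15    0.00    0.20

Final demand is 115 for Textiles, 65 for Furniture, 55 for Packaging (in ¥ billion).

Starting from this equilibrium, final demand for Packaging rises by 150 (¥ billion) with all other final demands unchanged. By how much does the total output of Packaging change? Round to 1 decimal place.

I − A =
  [   0.90    -0.05     0.00]
  [  -0.35     0.75    -0.40]
  [  -0.15     0.00     0.80]
Cofactors of I−A, C_ij = (−1)^(i+j)·(minor ij) (rows/columns in the sector order above):
  C_11 = (0.75)(0.80) − (-0.40)(0.00) = 0.6000
  C_12 = −[(-0.35)(0.80) − (-0.40)(-0.15)] = 0.3400
  C_13 = (-0.35)(0.00) − (0.75)(-0.15) = 0.1125
  C_21 = −[(-0.05)(0.80) − (0.00)(0.00)] = 0.0400
  C_22 = (0.90)(0.80) − (0.00)(-0.15) = 0.7200
  C_23 = −[(0.90)(0.00) − (-0.05)(-0.15)] = 0.0075
  C_31 = (-0.05)(-0.40) − (0.00)(0.75) = 0.0200
  C_32 = −[(0.90)(-0.40) − (0.00)(-0.35)] = 0.3600
  C_33 = (0.90)(0.75) − (-0.05)(-0.35) = 0.6575
det(I−A) = Σ_j (I−A)_1j·C_1j = (0.90)(0.6000) + (-0.05)(0.3400) + (0.00)(0.1125) = 0.5230
adj(I−A) = Cᵀ =
  [ 0.6000   0.0400   0.0200]
  [ 0.3400   0.7200   0.3600]
  [ 0.1125   0.0075   0.6575]
(I − A)⁻¹ = adj(I−A) / det(I−A) ≈
  [   1.1472     0.0765     0.0382]
  [   0.6501     1.3767     0.6883]
  [   0.2151     0.0143     1.2572]
Δx = (I − A)⁻¹ Δd with Δd having +150 in the Packaging component and 0 elsewhere.
So Δx_3 = L_33 · (+150), where L_33 = adj(I−A)_33 / det(I−A) = 0.6575 / 0.5230.
Δx_3 = 0.6575 × (+150) / 0.5230 = 98.625 / 0.5230 ≈ 188.6.

Δx_3 = 188.6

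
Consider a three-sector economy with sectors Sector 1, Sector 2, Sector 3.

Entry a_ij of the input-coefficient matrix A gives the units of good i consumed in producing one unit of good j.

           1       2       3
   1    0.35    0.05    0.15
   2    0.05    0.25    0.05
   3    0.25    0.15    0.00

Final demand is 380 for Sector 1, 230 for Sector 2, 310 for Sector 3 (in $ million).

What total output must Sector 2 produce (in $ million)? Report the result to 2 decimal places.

I − A =
  [   0.65    -0.05    -0.15]
  [  -0.05     0.75    -0.05]
  [  -0.25    -0.15     1.00]
Cofactors of I−A, C_ij = (−1)^(i+j)·(minor ij) (rows/columns in the sector order above):
  C_11 = (0.75)(1.00) − (-0.05)(-0.15) = 0.7425
  C_12 = −[(-0.05)(1.00) − (-0.05)(-0.25)] = 0.0625
  C_13 = (-0.05)(-0.15) − (0.75)(-0.25) = 0.1950
  C_21 = −[(-0.05)(1.00) − (-0.15)(-0.15)] = 0.0725
  C_22 = (0.65)(1.00) − (-0.15)(-0.25) = 0.6125
  C_23 = −[(0.65)(-0.15) − (-0.05)(-0.25)] = 0.1100
  C_31 = (-0.05)(-0.05) − (-0.15)(0.75) = 0.1150
  C_32 = −[(0.65)(-0.05) − (-0.15)(-0.05)] = 0.0400
  C_33 = (0.65)(0.75) − (-0.05)(-0.05) = 0.4850
det(I−A) = Σ_j (I−A)_1j·C_1j = (0.65)(0.7425) + (-0.05)(0.0625) + (-0.15)(0.1950) = 0.45025
adj(I−A) = Cᵀ =
  [ 0.7425   0.0725   0.1150]
  [ 0.0625   0.6125   0.0400]
  [ 0.1950   0.1100   0.4850]
(I − A)⁻¹ = adj(I−A) / det(I−A) ≈
  [   1.6491     0.1610     0.2554]
  [   0.1388     1.3604     0.0888]
  [   0.4331     0.2443     1.0772]
x = (I − A)⁻¹ d = adj(I−A)·d / det(I−A), with det(I−A) = 0.45025:
  x_1 = (0.7425·380 + 0.0725·230 + 0.1150·310) / 0.45025 = 334.475 / 0.45025 ≈ 742.87
  x_2 = (0.0625·380 + 0.6125·230 + 0.0400·310) / 0.45025 = 177.025 / 0.45025 ≈ 393.17
  x_3 = (0.1950·380 + 0.1100·230 + 0.4850·310) / 0.45025 = 249.75 / 0.45025 ≈ 554.69

x_2 = 393.17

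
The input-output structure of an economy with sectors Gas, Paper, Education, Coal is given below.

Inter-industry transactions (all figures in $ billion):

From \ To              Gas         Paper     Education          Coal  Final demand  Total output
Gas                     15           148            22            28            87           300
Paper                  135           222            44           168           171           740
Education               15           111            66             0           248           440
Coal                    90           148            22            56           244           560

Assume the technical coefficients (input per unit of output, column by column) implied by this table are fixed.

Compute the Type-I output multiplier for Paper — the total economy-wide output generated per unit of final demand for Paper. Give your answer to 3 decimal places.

m_2 = 3.617

Technical coefficients a_ij = z_ij / X_j:
  a_11 = 15/300 = 0.05, a_21 = 135/300 = 0.45, a_31 = 15/300 = 0.05, a_41 = 90/300 = 0.30
  a_12 = 148/740 = 0.20, a_22 = 222/740 = 0.30, a_32 = 111/740 = 0.15, a_42 = 148/740 = 0.20
  a_13 = 22/440 = 0.05, a_23 = 44/440 = 0.10, a_33 = 66/440 = 0.15, a_43 = 22/440 = 0.05
  a_14 = 28/560 = 0.05, a_24 = 168/560 = 0.30, a_34 = 0/560 = 0.00, a_44 = 56/560 = 0.10
I − A =
  [   0.95    -0.20    -0.05    -0.05]
  [  -0.45     0.70    -0.10    -0.30]
  [  -0.05    -0.15     0.85     0.00]
  [  -0.30    -0.20    -0.05     0.90]
Compute the cofactors C_ij = (−1)^(i+j)·(3×3 minor ij) of I−A; the adjugate is their transpose:
adj(I−A) = Cᵀ =
  [ 0.468750   0.168625   0.052250   0.082250]
  [ 0.426000   0.711625   0.124125   0.260875]
  [ 0.102750   0.135500   0.427500   0.050875]
  [ 0.256625   0.221875   0.068750   0.468375]
det(I−A) = Σ_j (I−A)_1j·C_1j = (0.95)(0.468750) + (-0.20)(0.426000) + (-0.05)(0.102750) + (-0.05)(0.256625) = 0.34214375
(I − A)⁻¹ = adj(I−A) / det(I−A) ≈
  [   1.3700     0.4928     0.1527     0.2404]
  [   1.2451     2.0799     0.3628     0.7625]
  [   0.3003     0.3960     1.2495     0.1487]
  [   0.7501     0.6485     0.2009     1.3689]
The output multiplier for sector j is the column-j sum of the Leontief inverse (I − A)⁻¹ = adj(I−A) / det(I−A).
Column 2 of adj(I−A): (0.168625, 0.711625, 0.135500, 0.221875); det(I−A) = 0.34214375.
m_2 = (0.168625 + 0.711625 + 0.135500 + 0.221875) / 0.34214375 = 1.237625 / 0.34214375 ≈ 3.617.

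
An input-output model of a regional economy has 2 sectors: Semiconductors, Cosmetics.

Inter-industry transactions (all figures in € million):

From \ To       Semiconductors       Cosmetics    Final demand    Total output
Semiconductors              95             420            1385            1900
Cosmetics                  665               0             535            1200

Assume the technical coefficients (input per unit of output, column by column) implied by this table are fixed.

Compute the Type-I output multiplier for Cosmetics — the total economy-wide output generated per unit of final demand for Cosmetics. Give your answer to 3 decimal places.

m_2 = 1.571

Technical coefficients a_ij = z_ij / X_j:
  a_11 = 95/1900 = 0.05, a_21 = 665/1900 = 0.35
  a_12 = 420/1200 = 0.35, a_22 = 0/1200 = 0.00
I − A =
  [   0.95    -0.35]
  [  -0.35     1.00]
det(I−A) = (0.95)(1.00) − (-0.35)(-0.35) = 0.8275
adj(I−A) = [[1.00, 0.35], [0.35, 0.95]]
(I − A)⁻¹ = adj(I−A) / det(I−A) ≈
  [   1.2085     0.4230]
  [   0.4230     1.1480]
The output multiplier for sector j is the column-j sum of the Leontief inverse (I − A)⁻¹ = adj(I−A) / det(I−A).
Column 2 of adj(I−A): (0.35, 0.95); det(I−A) = 0.8275.
m_2 = (0.35 + 0.95) / 0.8275 = 1.30 / 0.8275 ≈ 1.571.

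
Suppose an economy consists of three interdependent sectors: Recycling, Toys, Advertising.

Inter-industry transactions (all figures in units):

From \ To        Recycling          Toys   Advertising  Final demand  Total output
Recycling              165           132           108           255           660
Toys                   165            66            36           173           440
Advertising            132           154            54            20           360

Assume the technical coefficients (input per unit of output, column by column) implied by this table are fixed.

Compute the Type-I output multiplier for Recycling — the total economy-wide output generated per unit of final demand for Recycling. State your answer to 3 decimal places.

Technical coefficients a_ij = z_ij / X_j:
  a_RR = 165/660 = 0.25, a_TR = 165/660 = 0.25, a_AR = 132/660 = 0.20
  a_RT = 132/440 = 0.30, a_TT = 66/440 = 0.15, a_AT = 154/440 = 0.35
  a_RA = 108/360 = 0.30, a_TA = 36/360 = 0.10, a_AA = 54/360 = 0.15
I − A =
  [   0.75    -0.30    -0.30]
  [  -0.25     0.85    -0.10]
  [  -0.20    -0.35     0.85]
Cofactors of I−A, C_ij = (−1)^(i+j)·(minor ij) (rows/columns in the sector order above):
  C_11 = (0.85)(0.85) − (-0.10)(-0.35) = 0.6875
  C_12 = −[(-0.25)(0.85) − (-0.10)(-0.20)] = 0.2325
  C_13 = (-0.25)(-0.35) − (0.85)(-0.20) = 0.2575
  C_21 = −[(-0.30)(0.85) − (-0.30)(-0.35)] = 0.3600
  C_22 = (0.75)(0.85) − (-0.30)(-0.20) = 0.5775
  C_23 = −[(0.75)(-0.35) − (-0.30)(-0.20)] = 0.3225
  C_31 = (-0.30)(-0.10) − (-0.30)(0.85) = 0.2850
  C_32 = −[(0.75)(-0.10) − (-0.30)(-0.25)] = 0.1500
  C_33 = (0.75)(0.85) − (-0.30)(-0.25) = 0.5625
det(I−A) = Σ_j (I−A)_1j·C_1j = (0.75)(0.6875) + (-0.30)(0.2325) + (-0.30)(0.2575) = 0.368625
adj(I−A) = Cᵀ =
  [ 0.6875   0.3600   0.2850]
  [ 0.2325   0.5775   0.1500]
  [ 0.2575   0.3225   0.5625]
(I − A)⁻¹ = adj(I−A) / det(I−A) ≈
  [   1.8650     0.9766     0.7731]
  [   0.6307     1.5666     0.4069]
  [   0.6985     0.8749     1.5259]
The output multiplier for sector j is the column-j sum of the Leontief inverse (I − A)⁻¹ = adj(I−A) / det(I−A).
Column R of adj(I−A): (0.6875, 0.2325, 0.2575); det(I−A) = 0.368625.
m_R = (0.6875 + 0.2325 + 0.2575) / 0.368625 = 1.1775 / 0.368625 ≈ 3.194.

m_R = 3.194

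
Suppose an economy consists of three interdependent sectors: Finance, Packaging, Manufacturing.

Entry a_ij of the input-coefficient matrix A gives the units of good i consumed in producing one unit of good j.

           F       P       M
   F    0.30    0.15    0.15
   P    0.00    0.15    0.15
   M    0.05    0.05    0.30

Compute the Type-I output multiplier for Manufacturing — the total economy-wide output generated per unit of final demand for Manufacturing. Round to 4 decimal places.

m_M = 2.1053

I − A =
  [   0.70    -0.15    -0.15]
  [   0.00     0.85    -0.15]
  [  -0.05    -0.05     0.70]
Cofactors of I−A, C_ij = (−1)^(i+j)·(minor ij) (rows/columns in the sector order above):
  C_11 = (0.85)(0.70) − (-0.15)(-0.05) = 0.5875
  C_12 = −[(0.00)(0.70) − (-0.15)(-0.05)] = 0.0075
  C_13 = (0.00)(-0.05) − (0.85)(-0.05) = 0.0425
  C_21 = −[(-0.15)(0.70) − (-0.15)(-0.05)] = 0.1125
  C_22 = (0.70)(0.70) − (-0.15)(-0.05) = 0.4825
  C_23 = −[(0.70)(-0.05) − (-0.15)(-0.05)] = 0.0425
  C_31 = (-0.15)(-0.15) − (-0.15)(0.85) = 0.1500
  C_32 = −[(0.70)(-0.15) − (-0.15)(0.00)] = 0.1050
  C_33 = (0.70)(0.85) − (-0.15)(0.00) = 0.5950
det(I−A) = Σ_j (I−A)_1j·C_1j = (0.70)(0.5875) + (-0.15)(0.0075) + (-0.15)(0.0425) = 0.40375
adj(I−A) = Cᵀ =
  [ 0.5875   0.1125   0.1500]
  [ 0.0075   0.4825   0.1050]
  [ 0.0425   0.0425   0.5950]
(I − A)⁻¹ = adj(I−A) / det(I−A) ≈
  [   1.45511     0.27864     0.37152]
  [   0.01858     1.19505     0.26006]
  [   0.10526     0.10526     1.47368]
The output multiplier for sector j is the column-j sum of the Leontief inverse (I − A)⁻¹ = adj(I−A) / det(I−A).
Column M of adj(I−A): (0.1500, 0.1050, 0.5950); det(I−A) = 0.40375.
m_M = (0.1500 + 0.1050 + 0.5950) / 0.40375 = 0.85 / 0.40375 ≈ 2.1053.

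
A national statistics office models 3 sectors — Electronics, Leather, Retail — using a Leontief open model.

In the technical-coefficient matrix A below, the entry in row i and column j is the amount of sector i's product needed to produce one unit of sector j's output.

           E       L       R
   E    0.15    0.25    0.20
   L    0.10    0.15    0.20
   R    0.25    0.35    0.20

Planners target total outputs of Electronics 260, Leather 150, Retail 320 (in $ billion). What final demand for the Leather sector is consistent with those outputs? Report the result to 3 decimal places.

d_L = 37.500

I − A =
  [   0.85    -0.25    -0.20]
  [  -0.10     0.85    -0.20]
  [  -0.25    -0.35     0.80]
d = (I − A) x:
  d_E = (+0.85)·260 + (-0.25)·150 + (-0.20)·320 = 119.500
  d_L = (-0.10)·260 + (+0.85)·150 + (-0.20)·320 = 37.500
  d_R = (-0.25)·260 + (-0.35)·150 + (+0.80)·320 = 138.500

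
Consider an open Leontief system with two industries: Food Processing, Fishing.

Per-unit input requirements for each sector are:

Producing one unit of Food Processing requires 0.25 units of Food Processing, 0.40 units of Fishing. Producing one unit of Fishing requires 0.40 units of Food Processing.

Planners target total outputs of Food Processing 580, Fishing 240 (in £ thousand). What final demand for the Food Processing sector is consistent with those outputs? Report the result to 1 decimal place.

I − A =
  [   0.75    -0.40]
  [  -0.40     1.00]
d = (I − A) x:
  d_1 = (+0.75)·580 + (-0.40)·240 = 339.0
  d_2 = (-0.40)·580 + (+1.00)·240 = 8.0

d_1 = 339.0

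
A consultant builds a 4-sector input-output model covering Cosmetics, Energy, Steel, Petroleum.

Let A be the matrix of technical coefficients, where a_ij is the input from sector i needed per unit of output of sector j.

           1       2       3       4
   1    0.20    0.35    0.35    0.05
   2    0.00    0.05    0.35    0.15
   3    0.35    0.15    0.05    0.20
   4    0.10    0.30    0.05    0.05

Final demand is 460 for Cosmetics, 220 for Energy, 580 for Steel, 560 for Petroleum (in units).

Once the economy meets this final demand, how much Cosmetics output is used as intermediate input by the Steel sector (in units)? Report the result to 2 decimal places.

z_13 = 601.58

I − A =
  [   0.80    -0.35    -0.35    -0.05]
  [   0.00     0.95    -0.35    -0.15]
  [  -0.35    -0.15     0.95    -0.20]
  [  -0.10    -0.30    -0.05     0.95]
Compute the cofactors C_ij = (−1)^(i+j)·(3×3 minor ij) of I−A; the adjugate is their transpose:
adj(I−A) = Cᵀ =
  [ 0.733125   0.397875   0.426750   0.191250]
  [ 0.140250   0.585000   0.275500   0.157750]
  [ 0.321375   0.289875   0.676000   0.205000]
  [ 0.138375   0.241875   0.167500   0.520750]
det(I−A) = Σ_j (I−A)_1j·C_1j = (0.80)(0.733125) + (-0.35)(0.140250) + (-0.35)(0.321375) + (-0.05)(0.138375) = 0.4180125
(I − A)⁻¹ = adj(I−A) / det(I−A) ≈
  [   1.7538     0.9518     1.0209     0.4575]
  [   0.3355     1.3995     0.6591     0.3774]
  [   0.7688     0.6935     1.6172     0.4904]
  [   0.3310     0.5786     0.4007     1.2458]
First solve x = (I − A)⁻¹ d = adj(I−A)·d / det(I−A); in particular x_3 = (0.321375·460 + 0.289875·220 + 0.676000·580 + 0.205000·560) / 0.4180125 = 718.485 / 0.4180125 ≈ 1718.8122.
Intermediate flow from 1 to 3: z_13 = a_13 · x_3 = 0.35 × 718.485 / 0.4180125 = 251.46975 / 0.4180125 ≈ 601.58.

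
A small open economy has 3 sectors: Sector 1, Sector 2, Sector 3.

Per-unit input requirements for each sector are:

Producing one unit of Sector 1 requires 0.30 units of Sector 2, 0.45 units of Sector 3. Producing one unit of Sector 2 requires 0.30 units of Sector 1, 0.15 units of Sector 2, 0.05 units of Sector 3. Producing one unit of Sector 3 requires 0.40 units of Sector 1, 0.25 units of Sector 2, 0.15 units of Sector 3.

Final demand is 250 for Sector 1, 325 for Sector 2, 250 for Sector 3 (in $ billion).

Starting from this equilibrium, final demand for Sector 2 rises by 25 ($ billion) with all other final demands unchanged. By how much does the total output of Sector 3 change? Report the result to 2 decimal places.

I − A =
  [   1.00    -0.30    -0.40]
  [  -0.30     0.85    -0.25]
  [  -0.45    -0.05     0.85]
Cofactors of I−A, C_ij = (−1)^(i+j)·(minor ij) (rows/columns in the sector order above):
  C_11 = (0.85)(0.85) − (-0.25)(-0.05) = 0.7100
  C_12 = −[(-0.30)(0.85) − (-0.25)(-0.45)] = 0.3675
  C_13 = (-0.30)(-0.05) − (0.85)(-0.45) = 0.3975
  C_21 = −[(-0.30)(0.85) − (-0.40)(-0.05)] = 0.2750
  C_22 = (1.00)(0.85) − (-0.40)(-0.45) = 0.6700
  C_23 = −[(1.00)(-0.05) − (-0.30)(-0.45)] = 0.1850
  C_31 = (-0.30)(-0.25) − (-0.40)(0.85) = 0.4150
  C_32 = −[(1.00)(-0.25) − (-0.40)(-0.30)] = 0.3700
  C_33 = (1.00)(0.85) − (-0.30)(-0.30) = 0.7600
det(I−A) = Σ_j (I−A)_1j·C_1j = (1.00)(0.7100) + (-0.30)(0.3675) + (-0.40)(0.3975) = 0.44075
adj(I−A) = Cᵀ =
  [ 0.7100   0.2750   0.4150]
  [ 0.3675   0.6700   0.3700]
  [ 0.3975   0.1850   0.7600]
(I − A)⁻¹ = adj(I−A) / det(I−A) ≈
  [   1.6109     0.6239     0.9416]
  [   0.8338     1.5201     0.8395]
  [   0.9019     0.4197     1.7243]
Δx = (I − A)⁻¹ Δd with Δd having +25 in the Sector 2 component and 0 elsewhere.
So Δx_3 = L_32 · (+25), where L_32 = adj(I−A)_32 / det(I−A) = 0.1850 / 0.44075.
Δx_3 = 0.1850 × (+25) / 0.44075 = 4.625 / 0.44075 ≈ 10.49.

Δx_3 = 10.49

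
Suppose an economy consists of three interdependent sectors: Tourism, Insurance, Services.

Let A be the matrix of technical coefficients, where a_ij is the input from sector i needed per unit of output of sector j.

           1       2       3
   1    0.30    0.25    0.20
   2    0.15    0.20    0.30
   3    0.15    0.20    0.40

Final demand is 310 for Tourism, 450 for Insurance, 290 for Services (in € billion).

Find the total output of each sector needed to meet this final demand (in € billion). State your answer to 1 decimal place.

x_1 = 1232.8, x_2 = 1246.3, x_3 = 1206.9

I − A =
  [   0.70    -0.25    -0.20]
  [  -0.15     0.80    -0.30]
  [  -0.15    -0.20     0.60]
Cofactors of I−A, C_ij = (−1)^(i+j)·(minor ij) (rows/columns in the sector order above):
  C_11 = (0.80)(0.60) − (-0.30)(-0.20) = 0.4200
  C_12 = −[(-0.15)(0.60) − (-0.30)(-0.15)] = 0.1350
  C_13 = (-0.15)(-0.20) − (0.80)(-0.15) = 0.1500
  C_21 = −[(-0.25)(0.60) − (-0.20)(-0.20)] = 0.1900
  C_22 = (0.70)(0.60) − (-0.20)(-0.15) = 0.3900
  C_23 = −[(0.70)(-0.20) − (-0.25)(-0.15)] = 0.1775
  C_31 = (-0.25)(-0.30) − (-0.20)(0.80) = 0.2350
  C_32 = −[(0.70)(-0.30) − (-0.20)(-0.15)] = 0.2400
  C_33 = (0.70)(0.80) − (-0.25)(-0.15) = 0.5225
det(I−A) = Σ_j (I−A)_1j·C_1j = (0.70)(0.4200) + (-0.25)(0.1350) + (-0.20)(0.1500) = 0.23025
adj(I−A) = Cᵀ =
  [ 0.4200   0.1900   0.2350]
  [ 0.1350   0.3900   0.2400]
  [ 0.1500   0.1775   0.5225]
(I − A)⁻¹ = adj(I−A) / det(I−A) ≈
  [   1.8241     0.8252     1.0206]
  [   0.5863     1.6938     1.0423]
  [   0.6515     0.7709     2.2693]
x = (I − A)⁻¹ d = adj(I−A)·d / det(I−A), with det(I−A) = 0.23025:
  x_1 = (0.4200·310 + 0.1900·450 + 0.2350·290) / 0.23025 = 283.85 / 0.23025 ≈ 1232.8
  x_2 = (0.1350·310 + 0.3900·450 + 0.2400·290) / 0.23025 = 286.95 / 0.23025 ≈ 1246.3
  x_3 = (0.1500·310 + 0.1775·450 + 0.5225·290) / 0.23025 = 277.90 / 0.23025 ≈ 1206.9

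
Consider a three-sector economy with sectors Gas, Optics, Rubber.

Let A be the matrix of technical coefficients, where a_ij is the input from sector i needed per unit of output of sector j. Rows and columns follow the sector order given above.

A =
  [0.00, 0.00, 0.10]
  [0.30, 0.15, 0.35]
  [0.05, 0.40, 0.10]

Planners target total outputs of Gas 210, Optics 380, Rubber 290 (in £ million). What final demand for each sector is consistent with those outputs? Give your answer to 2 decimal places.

d_G = 181.00, d_O = 158.50, d_R = 98.50

I − A =
  [   1.00     0.00    -0.10]
  [  -0.30     0.85    -0.35]
  [  -0.05    -0.40     0.90]
d = (I − A) x:
  d_G = (+1.00)·210 + (+0.00)·380 + (-0.10)·290 = 181.00
  d_O = (-0.30)·210 + (+0.85)·380 + (-0.35)·290 = 158.50
  d_R = (-0.05)·210 + (-0.40)·380 + (+0.90)·290 = 98.50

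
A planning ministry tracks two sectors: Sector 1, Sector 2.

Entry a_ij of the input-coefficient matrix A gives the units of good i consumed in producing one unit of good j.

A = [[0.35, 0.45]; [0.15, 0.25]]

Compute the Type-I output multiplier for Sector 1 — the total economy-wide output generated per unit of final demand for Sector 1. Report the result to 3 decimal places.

I − A =
  [   0.65    -0.45]
  [  -0.15     0.75]
det(I−A) = (0.65)(0.75) − (-0.45)(-0.15) = 0.4200
adj(I−A) = [[0.75, 0.45], [0.15, 0.65]]
(I − A)⁻¹ = adj(I−A) / det(I−A) ≈
  [   1.7857     1.0714]
  [   0.3571     1.5476]
The output multiplier for sector j is the column-j sum of the Leontief inverse (I − A)⁻¹ = adj(I−A) / det(I−A).
Column 1 of adj(I−A): (0.75, 0.15); det(I−A) = 0.4200.
m_1 = (0.75 + 0.15) / 0.4200 = 0.90 / 0.4200 ≈ 2.143.

m_1 = 2.143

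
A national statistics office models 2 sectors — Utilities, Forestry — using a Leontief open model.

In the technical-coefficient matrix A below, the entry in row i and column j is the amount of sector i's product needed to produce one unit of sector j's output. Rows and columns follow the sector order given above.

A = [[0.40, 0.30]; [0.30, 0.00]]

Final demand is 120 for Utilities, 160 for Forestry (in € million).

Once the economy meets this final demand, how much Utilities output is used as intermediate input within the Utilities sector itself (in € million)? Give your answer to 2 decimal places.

I − A =
  [   0.60    -0.30]
  [  -0.30     1.00]
det(I−A) = (0.60)(1.00) − (-0.30)(-0.30) = 0.5100
adj(I−A) = [[1.00, 0.30], [0.30, 0.60]]
(I − A)⁻¹ = adj(I−A) / det(I−A) ≈
  [   1.9608     0.5882]
  [   0.5882     1.1765]
First solve x = (I − A)⁻¹ d = adj(I−A)·d / det(I−A); in particular x_1 = (1.00·120 + 0.30·160) / 0.5100 = 168.00 / 0.5100 ≈ 329.4118.
Intermediate flow from 1 to 1: z_11 = a_11 · x_1 = 0.40 × 168.00 / 0.5100 = 67.20 / 0.5100 ≈ 131.76.

z_11 = 131.76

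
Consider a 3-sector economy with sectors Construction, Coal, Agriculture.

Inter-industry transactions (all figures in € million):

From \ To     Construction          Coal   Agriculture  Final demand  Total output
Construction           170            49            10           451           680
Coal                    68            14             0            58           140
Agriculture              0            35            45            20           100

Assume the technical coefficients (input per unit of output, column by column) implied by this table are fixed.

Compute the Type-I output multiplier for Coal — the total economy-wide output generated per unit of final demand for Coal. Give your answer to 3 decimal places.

Technical coefficients a_ij = z_ij / X_j:
  a_11 = 170/680 = 0.25, a_21 = 68/680 = 0.10, a_31 = 0/680 = 0.00
  a_12 = 49/140 = 0.35, a_22 = 14/140 = 0.10, a_32 = 35/140 = 0.25
  a_13 = 10/100 = 0.10, a_23 = 0/100 = 0.00, a_33 = 45/100 = 0.45
I − A =
  [   0.75    -0.35    -0.10]
  [  -0.10     0.90     0.00]
  [   0.00    -0.25     0.55]
Cofactors of I−A, C_ij = (−1)^(i+j)·(minor ij) (rows/columns in the sector order above):
  C_11 = (0.90)(0.55) − (0.00)(-0.25) = 0.4950
  C_12 = −[(-0.10)(0.55) − (0.00)(0.00)] = 0.0550
  C_13 = (-0.10)(-0.25) − (0.90)(0.00) = 0.0250
  C_21 = −[(-0.35)(0.55) − (-0.10)(-0.25)] = 0.2175
  C_22 = (0.75)(0.55) − (-0.10)(0.00) = 0.4125
  C_23 = −[(0.75)(-0.25) − (-0.35)(0.00)] = 0.1875
  C_31 = (-0.35)(0.00) − (-0.10)(0.90) = 0.0900
  C_32 = −[(0.75)(0.00) − (-0.10)(-0.10)] = 0.0100
  C_33 = (0.75)(0.90) − (-0.35)(-0.10) = 0.6400
det(I−A) = Σ_j (I−A)_1j·C_1j = (0.75)(0.4950) + (-0.35)(0.0550) + (-0.10)(0.0250) = 0.3495
adj(I−A) = Cᵀ =
  [ 0.4950   0.2175   0.0900]
  [ 0.0550   0.4125   0.0100]
  [ 0.0250   0.1875   0.6400]
(I − A)⁻¹ = adj(I−A) / det(I−A) ≈
  [   1.4163     0.6223     0.2575]
  [   0.1574     1.1803     0.0286]
  [   0.0715     0.5365     1.8312]
The output multiplier for sector j is the column-j sum of the Leontief inverse (I − A)⁻¹ = adj(I−A) / det(I−A).
Column 2 of adj(I−A): (0.2175, 0.4125, 0.1875); det(I−A) = 0.3495.
m_2 = (0.2175 + 0.4125 + 0.1875) / 0.3495 = 0.8175 / 0.3495 ≈ 2.339.

m_2 = 2.339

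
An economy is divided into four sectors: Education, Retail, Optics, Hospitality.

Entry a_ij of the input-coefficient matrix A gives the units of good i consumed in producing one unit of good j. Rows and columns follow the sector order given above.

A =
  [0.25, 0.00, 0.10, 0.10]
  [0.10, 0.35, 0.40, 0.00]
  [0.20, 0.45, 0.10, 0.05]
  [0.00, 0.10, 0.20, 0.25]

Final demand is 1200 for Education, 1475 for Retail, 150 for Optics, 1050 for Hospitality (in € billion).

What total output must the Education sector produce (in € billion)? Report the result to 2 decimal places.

I − A =
  [   0.75     0.00    -0.10    -0.10]
  [  -0.10     0.65    -0.40     0.00]
  [  -0.20    -0.45     0.90    -0.05]
  [   0.00    -0.10    -0.20     0.75]
Compute the cofactors C_ij = (−1)^(i+j)·(3×3 minor ij) of I−A; the adjugate is their transpose:
adj(I−A) = Cᵀ =
  [ 0.295250   0.052250   0.065750   0.043750]
  [ 0.126500   0.479750   0.234500   0.032500]
  [ 0.131750   0.258875   0.364625   0.041875]
  [ 0.052000   0.133000   0.128500   0.286250]
det(I−A) = Σ_j (I−A)_1j·C_1j = (0.75)(0.295250) + (0.00)(0.126500) + (-0.10)(0.131750) + (-0.10)(0.052000) = 0.2030625
(I − A)⁻¹ = adj(I−A) / det(I−A) ≈
  [   1.4540     0.2573     0.3238     0.2155]
  [   0.6230     2.3626     1.1548     0.1600]
  [   0.6488     1.2749     1.7956     0.2062]
  [   0.2561     0.6550     0.6328     1.4097]
x = (I − A)⁻¹ d = adj(I−A)·d / det(I−A), with det(I−A) = 0.2030625:
  x_E = (0.295250·1200 + 0.052250·1475 + 0.065750·150 + 0.043750·1050) / 0.2030625 = 487.16875 / 0.2030625 ≈ 2399.11
  x_R = (0.126500·1200 + 0.479750·1475 + 0.234500·150 + 0.032500·1050) / 0.2030625 = 928.73125 / 0.2030625 ≈ 4573.62
  x_O = (0.131750·1200 + 0.258875·1475 + 0.364625·150 + 0.041875·1050) / 0.2030625 = 638.603125 / 0.2030625 ≈ 3144.86
  x_H = (0.052000·1200 + 0.133000·1475 + 0.128500·150 + 0.286250·1050) / 0.2030625 = 578.4125 / 0.2030625 ≈ 2848.45

x_E = 2399.11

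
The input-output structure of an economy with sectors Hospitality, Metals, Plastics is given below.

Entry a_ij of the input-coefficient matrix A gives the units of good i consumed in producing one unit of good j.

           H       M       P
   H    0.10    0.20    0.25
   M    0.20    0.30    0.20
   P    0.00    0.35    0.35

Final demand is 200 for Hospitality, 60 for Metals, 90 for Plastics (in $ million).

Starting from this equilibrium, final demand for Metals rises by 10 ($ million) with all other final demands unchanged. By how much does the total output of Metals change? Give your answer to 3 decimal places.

I − A =
  [   0.90    -0.20    -0.25]
  [  -0.20     0.70    -0.20]
  [   0.00    -0.35     0.65]
Cofactors of I−A, C_ij = (−1)^(i+j)·(minor ij) (rows/columns in the sector order above):
  C_11 = (0.70)(0.65) − (-0.20)(-0.35) = 0.3850
  C_12 = −[(-0.20)(0.65) − (-0.20)(0.00)] = 0.1300
  C_13 = (-0.20)(-0.35) − (0.70)(0.00) = 0.0700
  C_21 = −[(-0.20)(0.65) − (-0.25)(-0.35)] = 0.2175
  C_22 = (0.90)(0.65) − (-0.25)(0.00) = 0.5850
  C_23 = −[(0.90)(-0.35) − (-0.20)(0.00)] = 0.3150
  C_31 = (-0.20)(-0.20) − (-0.25)(0.70) = 0.2150
  C_32 = −[(0.90)(-0.20) − (-0.25)(-0.20)] = 0.2300
  C_33 = (0.90)(0.70) − (-0.20)(-0.20) = 0.5900
det(I−A) = Σ_j (I−A)_1j·C_1j = (0.90)(0.3850) + (-0.20)(0.1300) + (-0.25)(0.0700) = 0.3030
adj(I−A) = Cᵀ =
  [ 0.3850   0.2175   0.2150]
  [ 0.1300   0.5850   0.2300]
  [ 0.0700   0.3150   0.5900]
(I − A)⁻¹ = adj(I−A) / det(I−A) ≈
  [   1.2706     0.7178     0.7096]
  [   0.4290     1.9307     0.7591]
  [   0.2310     1.0396     1.9472]
Δx = (I − A)⁻¹ Δd with Δd having +10 in the Metals component and 0 elsewhere.
So Δx_M = L_MM · (+10), where L_MM = adj(I−A)_MM / det(I−A) = 0.5850 / 0.3030.
Δx_M = 0.5850 × (+10) / 0.3030 = 5.85 / 0.3030 ≈ 19.307.

Δx_M = 19.307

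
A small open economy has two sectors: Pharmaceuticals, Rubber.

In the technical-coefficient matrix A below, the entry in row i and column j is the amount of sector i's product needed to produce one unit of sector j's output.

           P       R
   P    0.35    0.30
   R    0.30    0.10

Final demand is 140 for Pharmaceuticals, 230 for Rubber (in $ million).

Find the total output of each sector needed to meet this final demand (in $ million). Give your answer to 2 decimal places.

x_P = 393.94, x_R = 386.87

I − A =
  [   0.65    -0.30]
  [  -0.30     0.90]
det(I−A) = (0.65)(0.90) − (-0.30)(-0.30) = 0.4950
adj(I−A) = [[0.90, 0.30], [0.30, 0.65]]
(I − A)⁻¹ = adj(I−A) / det(I−A) ≈
  [   1.8182     0.6061]
  [   0.6061     1.3131]
x = (I − A)⁻¹ d = adj(I−A)·d / det(I−A), with det(I−A) = 0.4950:
  x_P = (0.90·140 + 0.30·230) / 0.4950 = 195.00 / 0.4950 ≈ 393.94
  x_R = (0.30·140 + 0.65·230) / 0.4950 = 191.50 / 0.4950 ≈ 386.87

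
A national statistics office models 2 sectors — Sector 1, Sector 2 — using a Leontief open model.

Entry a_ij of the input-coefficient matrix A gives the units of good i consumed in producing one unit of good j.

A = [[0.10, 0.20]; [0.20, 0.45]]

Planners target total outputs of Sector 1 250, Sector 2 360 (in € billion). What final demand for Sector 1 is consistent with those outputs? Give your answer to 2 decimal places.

d_1 = 153.00

I − A =
  [   0.90    -0.20]
  [  -0.20     0.55]
d = (I − A) x:
  d_1 = (+0.90)·250 + (-0.20)·360 = 153.00
  d_2 = (-0.20)·250 + (+0.55)·360 = 148.00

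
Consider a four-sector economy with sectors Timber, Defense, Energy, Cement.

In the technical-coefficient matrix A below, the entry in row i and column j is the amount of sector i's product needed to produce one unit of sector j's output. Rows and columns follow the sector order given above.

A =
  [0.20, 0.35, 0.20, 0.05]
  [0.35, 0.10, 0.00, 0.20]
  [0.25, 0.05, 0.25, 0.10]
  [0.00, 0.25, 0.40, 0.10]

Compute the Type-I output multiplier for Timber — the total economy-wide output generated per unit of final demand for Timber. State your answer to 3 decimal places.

I − A =
  [   0.80    -0.35    -0.20    -0.05]
  [  -0.35     0.90     0.00    -0.20]
  [  -0.25    -0.05     0.75    -0.10]
  [   0.00    -0.25    -0.40     0.90]
Compute the cofactors C_ij = (−1)^(i+j)·(3×3 minor ij) of I−A; the adjugate is their transpose:
adj(I−A) = Cᵀ =
  [ 0.530000   0.246625   0.198000   0.106250]
  [ 0.242250   0.458000   0.134000   0.130125]
  [ 0.214500   0.137875   0.493375   0.097375]
  [ 0.162625   0.188500   0.256500   0.399625]
det(I−A) = Σ_j (I−A)_1j·C_1j = (0.80)(0.530000) + (-0.35)(0.242250) + (-0.20)(0.214500) + (-0.05)(0.162625) = 0.28818125
(I − A)⁻¹ = adj(I−A) / det(I−A) ≈
  [   1.8391     0.8558     0.6871     0.3687]
  [   0.8406     1.5893     0.4650     0.4515]
  [   0.7443     0.4784     1.7120     0.3379]
  [   0.5643     0.6541     0.8901     1.3867]
The output multiplier for sector j is the column-j sum of the Leontief inverse (I − A)⁻¹ = adj(I−A) / det(I−A).
Column 1 of adj(I−A): (0.530000, 0.242250, 0.214500, 0.162625); det(I−A) = 0.28818125.
m_1 = (0.530000 + 0.242250 + 0.214500 + 0.162625) / 0.28818125 = 1.149375 / 0.28818125 ≈ 3.988.

m_1 = 3.988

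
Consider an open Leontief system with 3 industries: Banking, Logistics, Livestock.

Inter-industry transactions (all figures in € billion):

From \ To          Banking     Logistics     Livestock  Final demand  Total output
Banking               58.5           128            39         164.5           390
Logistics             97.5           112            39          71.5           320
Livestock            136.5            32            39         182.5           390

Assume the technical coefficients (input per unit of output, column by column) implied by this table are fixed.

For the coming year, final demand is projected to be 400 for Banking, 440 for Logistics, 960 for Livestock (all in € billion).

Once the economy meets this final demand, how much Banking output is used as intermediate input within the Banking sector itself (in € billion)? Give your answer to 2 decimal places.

z_11 = 205.95

Technical coefficients a_ij = z_ij / X_j:
  a_11 = 58.5/390 = 0.15, a_21 = 97.5/390 = 0.25, a_31 = 136.5/390 = 0.35
  a_12 = 128/320 = 0.40, a_22 = 112/320 = 0.35, a_32 = 32/320 = 0.10
  a_13 = 39/390 = 0.10, a_23 = 39/390 = 0.10, a_33 = 39/390 = 0.10
I − A =
  [   0.85    -0.40    -0.10]
  [  -0.25     0.65    -0.10]
  [  -0.35    -0.10     0.90]
Cofactors of I−A, C_ij = (−1)^(i+j)·(minor ij) (rows/columns in the sector order above):
  C_11 = (0.65)(0.90) − (-0.10)(-0.10) = 0.5750
  C_12 = −[(-0.25)(0.90) − (-0.10)(-0.35)] = 0.2600
  C_13 = (-0.25)(-0.10) − (0.65)(-0.35) = 0.2525
  C_21 = −[(-0.40)(0.90) − (-0.10)(-0.10)] = 0.3700
  C_22 = (0.85)(0.90) − (-0.10)(-0.35) = 0.7300
  C_23 = −[(0.85)(-0.10) − (-0.40)(-0.35)] = 0.2250
  C_31 = (-0.40)(-0.10) − (-0.10)(0.65) = 0.1050
  C_32 = −[(0.85)(-0.10) − (-0.10)(-0.25)] = 0.1100
  C_33 = (0.85)(0.65) − (-0.40)(-0.25) = 0.4525
det(I−A) = Σ_j (I−A)_1j·C_1j = (0.85)(0.5750) + (-0.40)(0.2600) + (-0.10)(0.2525) = 0.3595
adj(I−A) = Cᵀ =
  [ 0.5750   0.3700   0.1050]
  [ 0.2600   0.7300   0.1100]
  [ 0.2525   0.2250   0.4525]
(I − A)⁻¹ = adj(I−A) / det(I−A) ≈
  [   1.5994     1.0292     0.2921]
  [   0.7232     2.0306     0.3060]
  [   0.7024     0.6259     1.2587]
First solve x = (I − A)⁻¹ d = adj(I−A)·d / det(I−A); in particular x_1 = (0.5750·400 + 0.3700·440 + 0.1050·960) / 0.3595 = 493.60 / 0.3595 ≈ 1373.0181.
Intermediate flow from 1 to 1: z_11 = a_11 · x_1 = 0.15 × 493.60 / 0.3595 = 74.04 / 0.3595 ≈ 205.95.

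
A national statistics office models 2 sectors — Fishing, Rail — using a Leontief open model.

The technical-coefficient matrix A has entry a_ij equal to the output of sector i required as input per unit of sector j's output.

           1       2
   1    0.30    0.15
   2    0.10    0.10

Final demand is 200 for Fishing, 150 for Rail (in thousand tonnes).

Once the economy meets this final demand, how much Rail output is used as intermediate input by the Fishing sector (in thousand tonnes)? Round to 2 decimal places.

z_21 = 32.93

I − A =
  [   0.70    -0.15]
  [  -0.10     0.90]
det(I−A) = (0.70)(0.90) − (-0.15)(-0.10) = 0.6150
adj(I−A) = [[0.90, 0.15], [0.10, 0.70]]
(I − A)⁻¹ = adj(I−A) / det(I−A) ≈
  [   1.4634     0.2439]
  [   0.1626     1.1382]
First solve x = (I − A)⁻¹ d = adj(I−A)·d / det(I−A); in particular x_1 = (0.90·200 + 0.15·150) / 0.6150 = 202.50 / 0.6150 ≈ 329.2683.
Intermediate flow from 2 to 1: z_21 = a_21 · x_1 = 0.10 × 202.50 / 0.6150 = 20.25 / 0.6150 ≈ 32.93.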